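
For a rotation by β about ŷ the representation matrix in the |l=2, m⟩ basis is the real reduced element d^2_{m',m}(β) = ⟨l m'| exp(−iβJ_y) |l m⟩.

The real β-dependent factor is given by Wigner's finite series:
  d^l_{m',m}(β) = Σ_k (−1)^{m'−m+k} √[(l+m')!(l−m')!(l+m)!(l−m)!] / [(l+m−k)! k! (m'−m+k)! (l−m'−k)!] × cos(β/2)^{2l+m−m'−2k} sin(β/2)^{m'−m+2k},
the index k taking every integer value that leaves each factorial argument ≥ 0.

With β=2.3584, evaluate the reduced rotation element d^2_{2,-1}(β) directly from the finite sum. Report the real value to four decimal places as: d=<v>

d^2_{2,-1}(β=2.3584) via Wigner's sum:
c=cos(2.3584/2)=0.381664, s=sin(2.3584/2)=0.924301; N=√[24·1·1·6]=12.000000
Admissible k: 0..0 (factorial args all ≥0)
  k=0: (−1)^3·12.0000/(6)·0.3817^1·0.9243^3 = -0.602770
d^2_{2,-1}(2.3584) = -0.602770

d=-0.6028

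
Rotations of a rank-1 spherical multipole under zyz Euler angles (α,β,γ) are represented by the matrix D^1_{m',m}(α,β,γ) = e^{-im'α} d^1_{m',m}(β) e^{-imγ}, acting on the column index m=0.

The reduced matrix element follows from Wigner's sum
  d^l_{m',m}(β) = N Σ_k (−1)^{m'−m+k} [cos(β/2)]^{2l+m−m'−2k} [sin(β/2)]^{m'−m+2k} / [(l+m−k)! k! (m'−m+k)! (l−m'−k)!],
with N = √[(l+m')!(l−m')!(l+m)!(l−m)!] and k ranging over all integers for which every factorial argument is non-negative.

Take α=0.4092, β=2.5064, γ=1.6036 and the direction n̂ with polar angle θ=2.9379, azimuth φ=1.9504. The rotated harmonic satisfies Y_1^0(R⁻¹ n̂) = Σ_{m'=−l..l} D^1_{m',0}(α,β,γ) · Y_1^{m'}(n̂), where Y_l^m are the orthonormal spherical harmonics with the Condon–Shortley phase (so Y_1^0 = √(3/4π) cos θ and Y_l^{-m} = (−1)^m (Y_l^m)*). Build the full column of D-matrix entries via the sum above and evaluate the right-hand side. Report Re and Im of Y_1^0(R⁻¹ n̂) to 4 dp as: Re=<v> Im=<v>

Re=0.3869 Im=0.0000

Need the full column D^1_{m',0} for m'=−1..1 at α=0.4092, β=2.5064, γ=1.6036.
cos(β/2)=0.312284, sin(β/2)=0.949989
d^1_{-1,0}: single k=1 term ⇒ +0.419550;  D = +0.384911+0.166928i
d^1_{0,0}: k∈[0..1] ⇒ +0.097521 -0.902479 = -0.804957;  D = -0.804957+0.000000i
d^1_{1,0}: single k=0 term ⇒ -0.419550;  D = -0.384911+0.166928i
Y_1^{m'}(θ=2.9379,φ=1.9504) and Σ D·Y over m':
  (+0.3849+0.1669i)·(-0.0259-0.0649i)  (-0.8050+0.0000i)·(-0.4785+0.0000i)  (-0.3849+0.1669i)·(+0.0259-0.0649i)
Y_1^0(R⁻¹ n̂) = +0.386909+0.000000i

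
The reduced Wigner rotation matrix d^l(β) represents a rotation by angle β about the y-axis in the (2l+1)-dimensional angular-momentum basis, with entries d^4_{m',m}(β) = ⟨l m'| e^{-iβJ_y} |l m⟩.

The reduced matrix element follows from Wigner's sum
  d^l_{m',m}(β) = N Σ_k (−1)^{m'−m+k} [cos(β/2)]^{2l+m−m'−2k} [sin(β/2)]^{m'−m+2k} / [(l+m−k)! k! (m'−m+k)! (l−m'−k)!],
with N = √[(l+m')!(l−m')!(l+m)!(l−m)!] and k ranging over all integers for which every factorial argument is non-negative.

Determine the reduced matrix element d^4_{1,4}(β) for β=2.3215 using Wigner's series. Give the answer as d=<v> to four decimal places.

d^4_{1,4}(β=2.3215) via Wigner's sum:
Half-angle: c=0.398652, s=0.917102. N=√(120·6·40320·1)=5387.986637
The bounds max(0,m−m')=3 and min(l+m,l−m')=3 give 1 term
  k=3: (−1)^0·5387.9866/(720)·0.3987^5·0.9171^3 = +0.058119
d^4_{1,4}(2.3215) = +0.058119

d=0.0581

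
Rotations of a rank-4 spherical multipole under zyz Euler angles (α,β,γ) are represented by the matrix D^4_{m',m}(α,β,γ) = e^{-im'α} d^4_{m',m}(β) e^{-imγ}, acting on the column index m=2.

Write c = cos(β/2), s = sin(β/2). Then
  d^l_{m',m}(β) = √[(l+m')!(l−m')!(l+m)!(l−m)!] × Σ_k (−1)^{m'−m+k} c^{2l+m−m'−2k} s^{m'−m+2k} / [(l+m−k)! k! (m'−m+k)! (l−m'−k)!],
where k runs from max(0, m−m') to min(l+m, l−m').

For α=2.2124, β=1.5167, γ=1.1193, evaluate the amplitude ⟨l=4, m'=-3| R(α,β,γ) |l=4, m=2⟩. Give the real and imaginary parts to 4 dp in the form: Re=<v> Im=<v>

Re=-0.1429 Im=-0.4405

Split into d^4_{-3,2}(β=1.5167) × two z-phases.
With c≡cos(β/2)=0.725972 and s≡sin(β/2)=0.687725, N=[1·5040·720·2]^{1/2}=2693.993318
Admissible k: 5..6 (factorial args all ≥0)
  k=5: (−1)^0·2693.9933/(240)·0.7260^3·0.6877^5 = +0.660719
  k=6: (−1)^1·2693.9933/(720)·0.7260^1·0.6877^7 = -0.197645
d^4_{-3,2}(1.5167) = +0.660719 -0.197645 = +0.463075
Attach z-rotation phases: D = e^{-i(-3)(2.2124)}·(+0.463075)·e^{-i(2)(1.1193)} = -0.142935-0.440463i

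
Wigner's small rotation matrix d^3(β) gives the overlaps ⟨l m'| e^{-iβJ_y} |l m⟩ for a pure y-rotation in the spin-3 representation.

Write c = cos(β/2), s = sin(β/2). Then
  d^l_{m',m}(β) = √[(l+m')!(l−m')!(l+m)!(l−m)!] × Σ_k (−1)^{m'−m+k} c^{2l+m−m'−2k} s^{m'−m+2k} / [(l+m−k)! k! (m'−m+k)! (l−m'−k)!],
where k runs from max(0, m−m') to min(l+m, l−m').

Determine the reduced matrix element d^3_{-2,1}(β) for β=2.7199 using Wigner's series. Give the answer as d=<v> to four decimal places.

d=-0.5375

d^3_{-2,1}(β=2.7199) via Wigner's sum:
With c≡cos(β/2)=0.209288 and s≡sin(β/2)=0.977854, N=[1·120·24·2]^{1/2}=75.894664
The bounds max(0,m−m')=3 and min(l+m,l−m')=4 give 2 terms
  k=3: (−1)^0·75.8947/(12)·0.2093^3·0.9779^3 = +0.054210
  k=4: (−1)^1·75.8947/(24)·0.2093^1·0.9779^5 = -0.591717
d^3_{-2,1}(2.7199) = +0.054210 -0.591717 = -0.537506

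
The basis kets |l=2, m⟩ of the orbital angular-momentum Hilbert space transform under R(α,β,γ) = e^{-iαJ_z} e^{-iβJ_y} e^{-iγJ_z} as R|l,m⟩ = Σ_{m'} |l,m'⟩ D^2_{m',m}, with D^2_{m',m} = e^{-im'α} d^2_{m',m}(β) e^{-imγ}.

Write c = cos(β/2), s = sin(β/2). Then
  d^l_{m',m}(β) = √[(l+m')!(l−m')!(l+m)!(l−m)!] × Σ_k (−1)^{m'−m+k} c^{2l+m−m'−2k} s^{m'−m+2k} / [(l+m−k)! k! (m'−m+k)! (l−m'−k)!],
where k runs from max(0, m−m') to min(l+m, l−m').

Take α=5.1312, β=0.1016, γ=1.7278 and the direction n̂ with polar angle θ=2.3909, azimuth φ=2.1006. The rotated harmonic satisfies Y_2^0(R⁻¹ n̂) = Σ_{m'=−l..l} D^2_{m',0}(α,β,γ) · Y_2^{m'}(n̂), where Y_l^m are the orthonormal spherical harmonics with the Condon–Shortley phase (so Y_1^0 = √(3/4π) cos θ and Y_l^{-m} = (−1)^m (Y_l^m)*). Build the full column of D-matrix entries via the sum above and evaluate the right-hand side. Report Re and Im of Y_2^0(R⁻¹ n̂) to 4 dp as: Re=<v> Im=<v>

Need the full column D^2_{m',0} for m'=−2..2 at α=5.1312, β=0.1016, γ=1.7278.
cos(β/2)=0.998710, sin(β/2)=0.050778
d^2_{-2,0}: single k=2 term ⇒ +0.006300;  D = -0.004216-0.004681i
d^2_{-1,0}: k∈[1..2] ⇒ +0.123900 -0.000320 = +0.123580;  D = +0.050257-0.112899i
d^2_{0,0}: k∈[0..2] ⇒ +0.994850 -0.010287 +0.000007 = +0.984569;  D = +0.984569+0.000000i
d^2_{1,0}: k∈[0..1] ⇒ -0.123900 +0.000320 = -0.123580;  D = -0.050257-0.112899i
d^2_{2,0}: single k=0 term ⇒ +0.006300;  D = -0.004216+0.004681i
Y_2^{m'}(θ=2.3909,φ=2.1006) and Σ D·Y over m':
  (-0.0042-0.0047i)·(-0.0879+0.1568i)  (+0.0503-0.1129i)·(+0.1947+0.3325i)  (+0.9846+0.0000i)·(+0.1905+0.0000i)  (-0.0503-0.1129i)·(-0.1947+0.3325i)  (-0.0042+0.0047i)·(-0.0879-0.1568i)
Y_2^0(R⁻¹ n̂) = +0.284431-0.000000i

Re=0.2844 Im=0.0000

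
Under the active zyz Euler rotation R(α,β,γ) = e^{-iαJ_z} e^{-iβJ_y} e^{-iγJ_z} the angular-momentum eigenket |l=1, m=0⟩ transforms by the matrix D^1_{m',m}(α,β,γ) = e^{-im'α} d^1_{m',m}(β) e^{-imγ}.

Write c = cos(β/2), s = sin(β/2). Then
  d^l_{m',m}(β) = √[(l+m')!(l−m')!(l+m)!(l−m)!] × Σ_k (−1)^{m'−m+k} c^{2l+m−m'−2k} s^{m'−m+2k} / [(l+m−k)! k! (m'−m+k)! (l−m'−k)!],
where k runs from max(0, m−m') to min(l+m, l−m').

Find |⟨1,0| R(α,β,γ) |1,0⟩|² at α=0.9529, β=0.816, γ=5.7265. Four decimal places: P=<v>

P=0.4694

First d^1_{0,0}(β=0.816), then the phase factors e^{-i(0)α} and e^{-i(0)γ}:
Half-angle: c=0.917916, s=0.396774. N=√(1·1·1·1)=1.000000
k∈{0,1} keeps every argument non-negative
  k=0: (−1)^0·1.0000/(1)·0.9179^2·0.3968^0 = +0.842570
  k=1: (−1)^1·1.0000/(1)·0.9179^0·0.3968^2 = -0.157430
d^1_{0,0}(0.816) = +0.842570 -0.157430 = +0.685140
|D^1_{0,0}|² = |d^1_{0,0}(β)|² = (+0.685140)² = 0.469417 (the z-rotation phases have unit modulus)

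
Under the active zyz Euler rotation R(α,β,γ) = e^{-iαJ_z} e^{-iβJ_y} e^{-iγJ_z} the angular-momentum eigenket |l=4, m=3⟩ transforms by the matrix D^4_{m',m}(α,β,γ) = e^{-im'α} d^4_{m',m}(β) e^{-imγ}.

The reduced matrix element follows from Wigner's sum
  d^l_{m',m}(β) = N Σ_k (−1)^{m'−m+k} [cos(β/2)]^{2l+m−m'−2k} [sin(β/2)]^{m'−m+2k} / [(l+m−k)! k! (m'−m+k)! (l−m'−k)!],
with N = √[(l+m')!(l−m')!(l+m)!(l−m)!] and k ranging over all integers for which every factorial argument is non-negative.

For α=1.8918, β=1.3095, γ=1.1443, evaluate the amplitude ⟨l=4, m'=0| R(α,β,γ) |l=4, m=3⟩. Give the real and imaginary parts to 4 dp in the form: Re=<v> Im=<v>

Re=-0.3300 Im=0.0989

D^4_{0,3}(1.8918,1.3095,1.1443) = e^{-i·0·1.8918}·d^4_{0,3}(1.3095)·e^{-i·3·1.1443}. Compute d first:
Half-angle: c=0.793200, s=0.608961. N=√(24·24·5040·1)=1703.830978
k∈{3,4} keeps every argument non-negative
  k=3: (−1)^0·1703.8310/(144)·0.7932^5·0.6090^3 = +0.838970
  k=4: (−1)^1·1703.8310/(144)·0.7932^3·0.6090^5 = -0.494493
d^4_{0,3}(1.3095) = +0.838970 -0.494493 = +0.344477
D = (+1.000000+0.000000i)·(+0.344477)·(-0.957869+0.287205i) = -0.329964+0.098936i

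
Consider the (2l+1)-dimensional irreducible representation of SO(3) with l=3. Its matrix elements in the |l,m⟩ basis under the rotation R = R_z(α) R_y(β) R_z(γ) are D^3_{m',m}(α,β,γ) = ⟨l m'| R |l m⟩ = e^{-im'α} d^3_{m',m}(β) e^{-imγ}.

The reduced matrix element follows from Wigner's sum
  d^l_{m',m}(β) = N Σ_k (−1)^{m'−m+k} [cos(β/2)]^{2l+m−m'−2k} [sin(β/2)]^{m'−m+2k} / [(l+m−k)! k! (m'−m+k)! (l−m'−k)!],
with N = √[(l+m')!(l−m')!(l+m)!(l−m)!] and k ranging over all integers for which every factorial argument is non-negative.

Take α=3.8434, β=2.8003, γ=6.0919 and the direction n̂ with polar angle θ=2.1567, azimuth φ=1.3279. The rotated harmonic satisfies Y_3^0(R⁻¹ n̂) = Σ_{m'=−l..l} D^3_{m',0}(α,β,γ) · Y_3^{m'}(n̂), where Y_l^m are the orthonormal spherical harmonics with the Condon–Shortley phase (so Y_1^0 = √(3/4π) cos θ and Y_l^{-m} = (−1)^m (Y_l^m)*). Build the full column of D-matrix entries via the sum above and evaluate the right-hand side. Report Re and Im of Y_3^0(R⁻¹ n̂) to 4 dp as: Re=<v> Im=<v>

Re=-0.2824 Im=0.0000

Need the full column D^3_{m',0} for m'=−3..3 at α=3.8434, β=2.8003, γ=6.0919.
cos(β/2)=0.169819, sin(β/2)=0.985475
d^3_{-3,0}: single k=3 term ⇒ +0.020961;  D = +0.010680-0.018036i
d^3_{-2,0}: k∈[2..3] ⇒ +0.004424 -0.148976 = -0.144553;  D = -0.024054-0.142537i
d^3_{-1,0}: k∈[1..3] ⇒ +0.000482 -0.048709 +0.546772 = +0.498545;  D = -0.380727-0.321860i
d^3_{0,0}: k∈[0..3] ⇒ +0.000024 -0.007269 +0.244793 -0.915955 = -0.678407;  D = -0.678407+0.000000i
d^3_{1,0}: k∈[0..2] ⇒ -0.000482 +0.048709 -0.546772 = -0.498545;  D = +0.380727-0.321860i
d^3_{2,0}: k∈[0..1] ⇒ +0.004424 -0.148976 = -0.144553;  D = -0.024054+0.142537i
d^3_{3,0}: single k=0 term ⇒ -0.020961;  D = -0.010680-0.018036i
Y_3^{m'}(θ=2.1567,φ=1.3279) and Σ D·Y over m':
  (+0.0107-0.0180i)·(-0.1607+0.1801i)  (-0.0241-0.1425i)·(+0.3469+0.1832i)  (-0.3807-0.3219i)·(+0.0342-0.1382i)  (-0.6784+0.0000i)·(+0.3036+0.0000i)  (+0.3807-0.3219i)·(-0.0342-0.1382i)  (-0.0241+0.1425i)·(+0.3469-0.1832i)  (-0.0107-0.0180i)·(+0.1607+0.1801i)
Y_3^0(R⁻¹ n̂) = -0.282408-0.000000i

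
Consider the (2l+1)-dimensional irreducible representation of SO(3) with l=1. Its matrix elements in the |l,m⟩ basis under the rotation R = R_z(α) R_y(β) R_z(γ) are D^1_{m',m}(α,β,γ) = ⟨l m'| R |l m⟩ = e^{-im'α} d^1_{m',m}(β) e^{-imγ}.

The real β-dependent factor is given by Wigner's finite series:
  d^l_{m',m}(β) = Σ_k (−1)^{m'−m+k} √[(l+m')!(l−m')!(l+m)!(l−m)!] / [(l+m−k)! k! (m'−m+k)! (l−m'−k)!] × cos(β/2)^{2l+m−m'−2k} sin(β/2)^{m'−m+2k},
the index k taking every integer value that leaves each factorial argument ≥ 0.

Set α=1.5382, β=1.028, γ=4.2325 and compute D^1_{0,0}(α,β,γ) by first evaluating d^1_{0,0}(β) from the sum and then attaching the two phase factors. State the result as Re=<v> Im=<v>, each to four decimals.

D^1_{0,0}(1.5382,1.028,4.2325) = e^{-i·0·1.5382}·d^1_{0,0}(1.028)·e^{-i·0·4.2325}. Compute d first:
Half-angle: c=0.870785, s=0.491664. N=√(1·1·1·1)=1.000000
The bounds max(0,m−m')=0 and min(l+m,l−m')=1 give 2 terms
  k=0: (−1)^0·1.0000/(1)·0.8708^2·0.4917^0 = +0.758266
  k=1: (−1)^1·1.0000/(1)·0.8708^0·0.4917^2 = -0.241734
d^1_{0,0}(1.028) = +0.758266 -0.241734 = +0.516532
Phases: e^{-i·(0)·1.5382}=+1.000000+0.000000i, e^{-i·(0)·4.2325}=+1.000000+0.000000i ⇒ D=+0.516532+0.000000i

Re=0.5165 Im=0.0000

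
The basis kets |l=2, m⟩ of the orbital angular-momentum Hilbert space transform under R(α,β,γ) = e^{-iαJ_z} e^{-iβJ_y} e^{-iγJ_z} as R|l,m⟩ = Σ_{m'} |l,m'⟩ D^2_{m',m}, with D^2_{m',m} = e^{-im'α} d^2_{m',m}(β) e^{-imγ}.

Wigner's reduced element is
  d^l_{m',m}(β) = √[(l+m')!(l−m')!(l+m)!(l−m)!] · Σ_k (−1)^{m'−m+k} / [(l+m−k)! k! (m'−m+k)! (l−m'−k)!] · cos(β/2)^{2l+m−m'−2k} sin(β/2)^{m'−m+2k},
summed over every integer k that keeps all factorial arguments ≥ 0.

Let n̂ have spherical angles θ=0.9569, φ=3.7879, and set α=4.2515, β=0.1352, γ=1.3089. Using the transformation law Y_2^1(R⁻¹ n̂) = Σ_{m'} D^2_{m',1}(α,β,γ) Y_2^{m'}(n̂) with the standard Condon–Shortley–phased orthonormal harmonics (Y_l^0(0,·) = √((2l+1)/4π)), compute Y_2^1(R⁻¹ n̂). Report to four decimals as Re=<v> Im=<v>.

Need the full column D^2_{m',1} for m'=−2..2 at α=4.2515, β=0.1352, γ=1.3089.
cos(β/2)=0.997716, sin(β/2)=0.067549
d^2_{-2,1}: single k=3 term ⇒ +0.000615;  D = +0.000377+0.000486i
d^2_{-1,1}: k∈[2..3] ⇒ +0.013626 -0.000021 = +0.013605;  D = -0.013337+0.002689i
d^2_{0,1}: k∈[1..2] ⇒ +0.164328 -0.000753 = +0.163575;  D = +0.042352-0.157997i
d^2_{1,1}: k∈[0..1] ⇒ +0.990895 -0.013626 = +0.977269;  D = +0.732919+0.646440i
d^2_{2,1}: single k=0 term ⇒ -0.134173;  D = +0.124245-0.050654i
Y_2^{m'}(θ=0.9569,φ=3.7879) and Σ D·Y over m':
  (+0.0004+0.0005i)·(+0.0709-0.2482i)  (-0.0133+0.0027i)·(-0.2904+0.2191i)  (+0.0424-0.1580i)·(-0.0014+0.0000i)  (+0.7329+0.6464i)·(+0.2904+0.2191i)  (+0.1242-0.0507i)·(+0.0709+0.2482i)
Y_2^1(R⁻¹ n̂) = +0.095969+0.372002i

Re=0.0960 Im=0.3720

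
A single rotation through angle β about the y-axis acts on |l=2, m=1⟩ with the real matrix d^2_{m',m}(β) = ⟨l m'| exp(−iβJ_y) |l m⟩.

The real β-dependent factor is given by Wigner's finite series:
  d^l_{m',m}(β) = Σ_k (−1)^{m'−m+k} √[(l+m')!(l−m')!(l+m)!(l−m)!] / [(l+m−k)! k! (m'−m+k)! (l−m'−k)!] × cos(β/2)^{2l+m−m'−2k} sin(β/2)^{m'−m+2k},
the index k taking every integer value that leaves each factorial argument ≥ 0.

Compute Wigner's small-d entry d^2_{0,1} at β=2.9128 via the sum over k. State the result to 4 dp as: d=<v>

d=-0.2705

d^2_{0,1}(β=2.9128) via Wigner's sum:
c=cos(2.9128/2)=0.114147, s=sin(2.9128/2)=0.993464; N=√[2·2·6·1]=4.898979
k: max(0,(1)−(0))=1 … min(2+(1),2−(0))=2
  k=1: (−1)^0·4.8990/(2)·0.1141^3·0.9935^1 = +0.003619
  k=2: (−1)^1·4.8990/(2)·0.1141^1·0.9935^3 = -0.274155
d^2_{0,1}(2.9128) = +0.003619 -0.274155 = -0.270536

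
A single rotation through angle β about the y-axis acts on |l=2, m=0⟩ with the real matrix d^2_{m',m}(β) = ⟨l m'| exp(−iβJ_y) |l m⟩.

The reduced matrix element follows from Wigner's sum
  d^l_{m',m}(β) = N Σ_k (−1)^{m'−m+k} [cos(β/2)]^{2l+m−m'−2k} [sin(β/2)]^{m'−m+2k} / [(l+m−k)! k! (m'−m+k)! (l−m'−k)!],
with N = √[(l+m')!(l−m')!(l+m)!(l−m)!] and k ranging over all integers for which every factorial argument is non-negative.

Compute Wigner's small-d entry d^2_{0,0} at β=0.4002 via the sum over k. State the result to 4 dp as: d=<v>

d=0.7723

d^2_{0,0}(β=0.4002) via Wigner's sum:
Half-angle: c=0.980047, s=0.198767. N=√(2·2·2·2)=4.000000
Admissible k: 0..2 (factorial args all ≥0)
  k=0: (−1)^0·4.0000/(4)·0.9800^4·0.1988^0 = +0.922544
  k=1: (−1)^1·4.0000/(1)·0.9800^2·0.1988^2 = -0.151790
  k=2: (−1)^2·4.0000/(4)·0.9800^0·0.1988^4 = +0.001561
d^2_{0,0}(0.4002) = +0.922544 -0.151790 +0.001561 = +0.772315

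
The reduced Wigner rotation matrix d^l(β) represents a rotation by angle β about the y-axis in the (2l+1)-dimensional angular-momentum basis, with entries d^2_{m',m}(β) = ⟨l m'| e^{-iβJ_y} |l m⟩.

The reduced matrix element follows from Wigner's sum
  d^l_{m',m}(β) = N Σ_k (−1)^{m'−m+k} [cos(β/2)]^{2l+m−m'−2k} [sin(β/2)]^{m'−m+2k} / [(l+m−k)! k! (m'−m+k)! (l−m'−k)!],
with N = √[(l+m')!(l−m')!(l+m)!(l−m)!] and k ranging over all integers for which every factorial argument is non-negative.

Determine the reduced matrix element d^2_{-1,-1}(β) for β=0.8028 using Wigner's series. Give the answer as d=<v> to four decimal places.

d=0.3299

d^2_{-1,-1}(β=0.8028) via Wigner's sum:
With c≡cos(β/2)=0.920515 and s≡sin(β/2)=0.390707, N=[1·6·1·6]^{1/2}=6.000000
k: max(0,(-1)−(-1))=0 … min(2+(-1),2−(-1))=1
  k=0: (−1)^0·6.0000/(6)·0.9205^4·0.3907^0 = +0.717998
  k=1: (−1)^1·6.0000/(2)·0.9205^2·0.3907^2 = -0.388049
d^2_{-1,-1}(0.8028) = +0.717998 -0.388049 = +0.329949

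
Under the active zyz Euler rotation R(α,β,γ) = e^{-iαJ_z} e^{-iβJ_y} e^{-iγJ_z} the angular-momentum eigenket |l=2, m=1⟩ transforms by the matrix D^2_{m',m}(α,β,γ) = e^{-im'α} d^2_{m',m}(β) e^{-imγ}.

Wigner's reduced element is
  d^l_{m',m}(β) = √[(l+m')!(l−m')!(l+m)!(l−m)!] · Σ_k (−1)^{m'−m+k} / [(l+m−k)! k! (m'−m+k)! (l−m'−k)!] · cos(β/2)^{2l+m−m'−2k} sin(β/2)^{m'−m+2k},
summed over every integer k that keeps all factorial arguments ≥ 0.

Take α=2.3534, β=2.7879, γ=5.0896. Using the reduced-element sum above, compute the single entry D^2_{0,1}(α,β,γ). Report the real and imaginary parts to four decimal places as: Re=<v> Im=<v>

Re=-0.1466 Im=-0.3700

Split into d^2_{0,1}(β=2.7879) × two z-phases.
c=cos(2.7879/2)=0.175926, s=sin(2.7879/2)=0.984403; N=√[2·2·6·1]=4.898979
k: max(0,(1)−(0))=1 … min(2+(1),2−(0))=2
  k=1: (−1)^0·4.8990/(2)·0.1759^3·0.9844^1 = +0.013129
  k=2: (−1)^1·4.8990/(2)·0.1759^1·0.9844^3 = -0.411079
d^2_{0,1}(2.7879) = +0.013129 -0.411079 = -0.397949
Attach z-rotation phases: D = e^{-i(0)(2.3534)}·(-0.397949)·e^{-i(1)(5.0896)} = -0.146576-0.369972i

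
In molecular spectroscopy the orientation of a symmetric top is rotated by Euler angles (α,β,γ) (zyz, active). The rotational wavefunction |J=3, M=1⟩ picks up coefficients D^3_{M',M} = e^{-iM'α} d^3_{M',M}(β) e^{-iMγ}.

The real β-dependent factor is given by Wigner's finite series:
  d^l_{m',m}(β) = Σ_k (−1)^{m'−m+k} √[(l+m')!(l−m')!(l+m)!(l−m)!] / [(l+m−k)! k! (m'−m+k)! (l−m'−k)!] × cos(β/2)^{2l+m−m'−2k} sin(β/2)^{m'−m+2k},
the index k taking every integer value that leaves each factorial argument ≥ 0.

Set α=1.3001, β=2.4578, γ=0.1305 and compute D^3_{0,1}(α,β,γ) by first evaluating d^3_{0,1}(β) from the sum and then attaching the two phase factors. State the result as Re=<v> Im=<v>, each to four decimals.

D^3_{0,1}(1.3001,2.4578,0.1305) = e^{-i·0·1.3001}·d^3_{0,1}(2.4578)·e^{-i·1·0.1305}. Compute d first:
With c≡cos(β/2)=0.335274 and s≡sin(β/2)=0.942121, N=[6·6·24·2]^{1/2}=41.569219
k: max(0,(1)−(0))=1 … min(3+(1),3−(0))=3
  k=1: (−1)^0·41.5692/(12)·0.3353^5·0.9421^1 = +0.013826
  k=2: (−1)^1·41.5692/(4)·0.3353^3·0.9421^3 = -0.327516
  k=3: (−1)^2·41.5692/(12)·0.3353^1·0.9421^5 = +0.862032
d^3_{0,1}(2.4578) = +0.013826 -0.327516 +0.862032 = +0.548342
Attach z-rotation phases: D = e^{-i(0)(1.3001)}·(+0.548342)·e^{-i(1)(0.1305)} = +0.543680-0.071356i

Re=0.5437 Im=-0.0714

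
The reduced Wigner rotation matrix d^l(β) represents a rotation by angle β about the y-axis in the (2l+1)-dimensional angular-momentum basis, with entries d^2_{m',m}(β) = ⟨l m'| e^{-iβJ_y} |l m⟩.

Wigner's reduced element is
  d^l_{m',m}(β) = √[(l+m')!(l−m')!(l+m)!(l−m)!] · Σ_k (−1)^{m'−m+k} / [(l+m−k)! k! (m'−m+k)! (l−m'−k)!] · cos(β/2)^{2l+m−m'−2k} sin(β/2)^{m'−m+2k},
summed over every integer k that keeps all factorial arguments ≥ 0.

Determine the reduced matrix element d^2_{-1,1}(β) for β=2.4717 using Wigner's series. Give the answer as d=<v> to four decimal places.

d^2_{-1,1}(β=2.4717) via Wigner's sum:
With c≡cos(β/2)=0.328718 and s≡sin(β/2)=0.944428, N=[1·6·6·1]^{1/2}=6.000000
k∈{2,3} keeps every argument non-negative
  k=2: (−1)^0·6.0000/(2)·0.3287^2·0.9444^2 = +0.289139
  k=3: (−1)^1·6.0000/(6)·0.3287^0·0.9444^4 = -0.795564
d^2_{-1,1}(2.4717) = +0.289139 -0.795564 = -0.506425

d=-0.5064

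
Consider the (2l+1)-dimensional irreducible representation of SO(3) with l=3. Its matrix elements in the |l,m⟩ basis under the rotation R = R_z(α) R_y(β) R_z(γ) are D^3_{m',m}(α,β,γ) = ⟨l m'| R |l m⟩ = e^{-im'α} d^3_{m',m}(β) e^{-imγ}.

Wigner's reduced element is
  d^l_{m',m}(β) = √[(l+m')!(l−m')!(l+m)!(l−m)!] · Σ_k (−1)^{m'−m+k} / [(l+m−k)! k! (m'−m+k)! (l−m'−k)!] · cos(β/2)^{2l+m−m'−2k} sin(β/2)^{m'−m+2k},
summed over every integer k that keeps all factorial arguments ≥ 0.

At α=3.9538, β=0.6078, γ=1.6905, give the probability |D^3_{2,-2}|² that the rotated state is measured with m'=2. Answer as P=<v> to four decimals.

First d^3_{2,-2}(β=0.6078), then the phase factors e^{-i(2)α} and e^{-i(-2)γ}:
Half-angle: c=0.954177, s=0.299244. N=√(120·1·1·120)=120.000000
The bounds max(0,m−m')=0 and min(l+m,l−m')=1 give 2 terms
  k=0: (−1)^4·120.0000/(24)·0.9542^2·0.2992^4 = +0.036503
  k=1: (−1)^5·120.0000/(120)·0.9542^0·0.2992^6 = -0.000718
d^3_{2,-2}(0.6078) = +0.036503 -0.000718 = +0.035785
|D^3_{2,-2}|² = |d^3_{2,-2}(β)|² = (+0.035785)² = 0.001281 (the z-rotation phases have unit modulus)

P=0.0013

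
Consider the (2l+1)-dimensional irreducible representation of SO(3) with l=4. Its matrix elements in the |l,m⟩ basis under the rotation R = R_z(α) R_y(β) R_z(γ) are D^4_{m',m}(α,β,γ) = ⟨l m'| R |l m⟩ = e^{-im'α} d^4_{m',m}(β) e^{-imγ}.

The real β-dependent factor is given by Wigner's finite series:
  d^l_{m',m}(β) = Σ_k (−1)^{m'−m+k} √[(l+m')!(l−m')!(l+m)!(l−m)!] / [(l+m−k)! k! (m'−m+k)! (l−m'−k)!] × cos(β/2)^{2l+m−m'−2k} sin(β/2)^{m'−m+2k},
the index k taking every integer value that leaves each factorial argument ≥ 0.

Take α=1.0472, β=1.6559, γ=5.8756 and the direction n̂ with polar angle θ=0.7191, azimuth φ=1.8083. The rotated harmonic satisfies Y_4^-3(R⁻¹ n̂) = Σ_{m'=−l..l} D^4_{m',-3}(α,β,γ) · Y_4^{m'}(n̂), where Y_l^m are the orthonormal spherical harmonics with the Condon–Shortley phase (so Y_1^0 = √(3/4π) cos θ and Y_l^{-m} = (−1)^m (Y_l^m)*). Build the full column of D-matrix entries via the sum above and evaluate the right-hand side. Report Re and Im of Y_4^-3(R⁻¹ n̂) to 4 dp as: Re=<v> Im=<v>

Need the full column D^4_{m',-3} for m'=−4..4 at α=1.0472, β=1.6559, γ=5.8756.
cos(β/2)=0.676387, sin(β/2)=0.736546
d^4_{-4,-3}: single k=1 term ⇒ +0.134931;  D = -0.132857+0.023565i
d^4_{-3,-3}: k∈[0..1] ⇒ +0.043809 -0.363639 = -0.319830;  D = +0.109082-0.300653i
d^4_{-2,-3}: k∈[0..1] ⇒ -0.178497 +0.634983 = +0.456486;  D = +0.293780+0.349389i
d^4_{-1,-3}: k∈[0..1] ⇒ +0.412328 -0.814893 = -0.402565;  D = -0.396378+0.070310i
d^4_{0,-3}: k∈[0..1] ⇒ -0.669331 +0.793689 = +0.124358;  D = +0.042413-0.116902i
d^4_{1,-3}: k∈[0..1] ⇒ +0.814893 -0.579777 = +0.235116;  D = -0.151314-0.179953i
d^4_{2,-3}: k∈[0..1] ⇒ -0.752959 +0.297618 = -0.455341;  D = +0.448342-0.079531i
d^4_{3,-3}: k∈[0..1] ⇒ +0.511316 -0.086616 = +0.424699;  D = -0.144843+0.399236i
d^4_{4,-3}: single k=0 term ⇒ -0.224978;  D = -0.144792-0.172194i
Y_4^{m'}(θ=0.7191,φ=1.8083) and Σ D·Y over m':
  (-0.1329+0.0236i)·(+0.0485-0.0678i)  (+0.1091-0.3007i)·(+0.1760+0.2037i)  (+0.2938+0.3494i)·(-0.3824+0.1967i)  (-0.3964+0.0703i)·(-0.0531-0.2194i)  (+0.0424-0.1169i)·(-0.2927+0.0000i)  (-0.1513-0.1800i)·(+0.0531-0.2194i)  (+0.4483-0.0795i)·(-0.3824-0.1967i)  (-0.1448+0.3992i)·(-0.1760+0.2037i)  (-0.1448-0.1722i)·(+0.0485+0.0678i)
Y_4^-3(R⁻¹ n̂) = -0.367203-0.130968i

Re=-0.3672 Im=-0.1310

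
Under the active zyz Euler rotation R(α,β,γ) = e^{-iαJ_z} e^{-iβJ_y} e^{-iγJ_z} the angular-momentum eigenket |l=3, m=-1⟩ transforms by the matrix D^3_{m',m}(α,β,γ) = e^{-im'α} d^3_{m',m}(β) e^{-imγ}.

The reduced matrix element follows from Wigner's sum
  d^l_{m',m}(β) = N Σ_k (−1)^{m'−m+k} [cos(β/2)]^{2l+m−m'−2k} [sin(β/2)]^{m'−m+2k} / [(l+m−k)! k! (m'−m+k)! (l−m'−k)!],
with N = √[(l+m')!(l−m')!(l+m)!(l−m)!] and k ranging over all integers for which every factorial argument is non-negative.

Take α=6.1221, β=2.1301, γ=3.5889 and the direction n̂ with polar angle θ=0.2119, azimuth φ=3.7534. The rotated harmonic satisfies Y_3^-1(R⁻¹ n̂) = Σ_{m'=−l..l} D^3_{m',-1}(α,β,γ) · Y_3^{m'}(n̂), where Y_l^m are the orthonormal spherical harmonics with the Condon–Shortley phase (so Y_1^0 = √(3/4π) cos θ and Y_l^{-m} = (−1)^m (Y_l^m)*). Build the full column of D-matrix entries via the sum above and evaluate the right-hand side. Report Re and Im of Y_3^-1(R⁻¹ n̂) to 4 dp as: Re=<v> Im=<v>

Need the full column D^3_{m',-1} for m'=−3..3 at α=6.1221, β=2.1301, γ=3.5889.
cos(β/2)=0.484460, sin(β/2)=0.874813
d^3_{-3,-1}: single k=2 term ⇒ +0.163271;  D = -0.163166+0.005868i
d^3_{-2,-1}: k∈[1..2] ⇒ +0.073826 -0.481450 = -0.407624;  D = +0.404437+0.050876i
d^3_{-1,-1}: k∈[0..2] ⇒ +0.012929 -0.337252 +0.824763 = +0.500440;  D = -0.480081-0.141289i
d^3_{0,-1}: k∈[0..2] ⇒ -0.080872 +0.791103 -0.859856 = -0.149625;  D = +0.134904+0.064719i
d^3_{1,-1}: k∈[0..2] ⇒ +0.252939 -1.099684 +0.448221 = -0.398525;  D = +0.327017+0.227776i
d^3_{2,-1}: k∈[0..1] ⇒ -0.481450 +0.784937 = +0.303487;  D = -0.217987-0.211154i
d^3_{3,-1}: single k=0 term ⇒ +0.532382;  D = -0.318036-0.426947i
Y_3^{m'}(θ=0.2119,φ=3.7534) and Σ D·Y over m':
  (-0.1632+0.0059i)·(+0.0010+0.0037i)  (+0.4044+0.0509i)·(+0.0150-0.0416i)  (-0.4801-0.1413i)·(-0.2103+0.1475i)  (+0.1349+0.0647i)·(+0.6490+0.0000i)  (+0.3270+0.2278i)·(+0.2103+0.1475i)  (-0.2180-0.2112i)·(+0.0150+0.0416i)  (-0.3180-0.4269i)·(-0.0010+0.0037i)
Y_3^-1(R⁻¹ n̂) = +0.259918+0.067380i

Re=0.2599 Im=0.0674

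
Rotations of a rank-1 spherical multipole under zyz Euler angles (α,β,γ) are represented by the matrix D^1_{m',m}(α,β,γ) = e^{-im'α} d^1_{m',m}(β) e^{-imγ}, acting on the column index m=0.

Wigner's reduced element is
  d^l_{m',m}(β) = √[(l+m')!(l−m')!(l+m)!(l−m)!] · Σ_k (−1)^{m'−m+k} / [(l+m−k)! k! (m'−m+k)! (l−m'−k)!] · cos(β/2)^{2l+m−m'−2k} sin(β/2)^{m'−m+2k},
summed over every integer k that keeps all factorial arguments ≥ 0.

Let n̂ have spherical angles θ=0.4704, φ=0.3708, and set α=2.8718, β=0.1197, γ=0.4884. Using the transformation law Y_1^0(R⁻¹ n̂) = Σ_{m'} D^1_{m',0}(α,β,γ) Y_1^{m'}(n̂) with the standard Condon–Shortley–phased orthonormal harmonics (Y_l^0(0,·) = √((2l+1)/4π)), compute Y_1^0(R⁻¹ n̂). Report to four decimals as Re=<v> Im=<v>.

Re=0.4112 Im=0.0000

Need the full column D^1_{m',0} for m'=−1..1 at α=2.8718, β=0.1197, γ=0.4884.
cos(β/2)=0.998210, sin(β/2)=0.059814
d^1_{-1,0}: single k=1 term ⇒ +0.084439;  D = -0.081384+0.022506i
d^1_{0,0}: k∈[0..1] ⇒ +0.996422 -0.003578 = +0.992845;  D = +0.992845+0.000000i
d^1_{1,0}: single k=0 term ⇒ -0.084439;  D = +0.081384+0.022506i
Y_1^{m'}(θ=0.4704,φ=0.3708) and Σ D·Y over m':
  (-0.0814+0.0225i)·(+0.1460-0.0567i)  (+0.9928+0.0000i)·(+0.4355+0.0000i)  (+0.0814+0.0225i)·(-0.1460-0.0567i)
Y_1^0(R⁻¹ n̂) = +0.411215+0.000000i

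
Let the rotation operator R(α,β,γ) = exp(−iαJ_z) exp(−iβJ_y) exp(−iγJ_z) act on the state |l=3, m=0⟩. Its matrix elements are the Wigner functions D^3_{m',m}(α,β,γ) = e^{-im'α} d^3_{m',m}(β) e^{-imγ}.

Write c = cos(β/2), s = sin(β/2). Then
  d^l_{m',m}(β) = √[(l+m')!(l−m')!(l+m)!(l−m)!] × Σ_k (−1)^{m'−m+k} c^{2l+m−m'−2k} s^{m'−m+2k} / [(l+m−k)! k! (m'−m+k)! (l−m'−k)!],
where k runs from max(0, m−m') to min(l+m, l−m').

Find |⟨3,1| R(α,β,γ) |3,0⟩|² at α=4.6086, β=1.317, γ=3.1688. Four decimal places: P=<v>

D^3_{1,0}(4.6086,1.317,3.1688) = e^{-i·1·4.6086}·d^3_{1,0}(1.317)·e^{-i·0·3.1688}. Compute d first:
Half-angle: c=0.790911, s=0.611931. N=√(24·2·6·6)=41.569219
k: max(0,(0)−(1))=0 … min(3+(0),3−(1))=2
  k=0: (−1)^1·41.5692/(12)·0.7909^5·0.6119^1 = -0.656042
  k=1: (−1)^2·41.5692/(4)·0.7909^3·0.6119^3 = +1.178155
  k=2: (−1)^3·41.5692/(12)·0.7909^1·0.6119^5 = -0.235088
d^3_{1,0}(1.317) = -0.656042 +1.178155 -0.235088 = +0.287025
|D^3_{1,0}|² = |d^3_{1,0}(β)|² = (+0.287025)² = 0.082384 (the z-rotation phases have unit modulus)

P=0.0824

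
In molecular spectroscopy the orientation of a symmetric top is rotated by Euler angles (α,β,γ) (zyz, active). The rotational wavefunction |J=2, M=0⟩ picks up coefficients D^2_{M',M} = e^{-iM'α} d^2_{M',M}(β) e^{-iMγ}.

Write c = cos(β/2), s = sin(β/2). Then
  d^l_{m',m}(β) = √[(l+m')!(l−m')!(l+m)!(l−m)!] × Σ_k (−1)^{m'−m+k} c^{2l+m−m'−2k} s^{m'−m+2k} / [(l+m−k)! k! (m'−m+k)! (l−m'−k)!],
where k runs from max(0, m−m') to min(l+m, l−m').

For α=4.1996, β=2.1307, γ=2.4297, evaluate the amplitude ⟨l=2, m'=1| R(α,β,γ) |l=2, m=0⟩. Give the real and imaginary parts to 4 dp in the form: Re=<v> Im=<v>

D^2_{1,0}(4.1996,2.1307,2.4297) = e^{-i·1·4.1996}·d^2_{1,0}(2.1307)·e^{-i·0·2.4297}. Compute d first:
c=cos(2.1307/2)=0.484198, s=sin(2.1307/2)=0.874958; N=√[6·1·2·2]=4.898979
k: max(0,(0)−(1))=0 … min(2+(0),2−(1))=1
  k=0: (−1)^1·4.8990/(2)·0.4842^3·0.8750^1 = -0.243294
  k=1: (−1)^2·4.8990/(2)·0.4842^1·0.8750^3 = +0.794440
d^2_{1,0}(2.1307) = -0.243294 +0.794440 = +0.551145
Attach z-rotation phases: D = e^{-i(1)(4.1996)}·(+0.551145)·e^{-i(0)(2.4297)} = -0.270397+0.480257i

Re=-0.2704 Im=0.4803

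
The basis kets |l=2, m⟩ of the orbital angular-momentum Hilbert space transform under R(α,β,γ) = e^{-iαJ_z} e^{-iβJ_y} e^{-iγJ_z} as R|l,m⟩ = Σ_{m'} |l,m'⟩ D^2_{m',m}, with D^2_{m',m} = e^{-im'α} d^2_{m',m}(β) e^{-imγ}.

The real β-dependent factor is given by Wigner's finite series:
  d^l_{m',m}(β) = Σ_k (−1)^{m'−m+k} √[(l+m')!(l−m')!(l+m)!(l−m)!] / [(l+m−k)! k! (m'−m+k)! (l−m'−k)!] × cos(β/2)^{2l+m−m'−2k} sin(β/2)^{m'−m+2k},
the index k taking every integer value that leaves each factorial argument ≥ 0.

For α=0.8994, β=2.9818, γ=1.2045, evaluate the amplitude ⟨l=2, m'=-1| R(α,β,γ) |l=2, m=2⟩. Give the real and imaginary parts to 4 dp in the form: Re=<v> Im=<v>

First d^2_{-1,2}(β=2.9818), then the phase factors e^{-i(-1)α} and e^{-i(2)γ}:
c=cos(2.9818/2)=0.079811, s=sin(2.9818/2)=0.996810; N=√[1·6·24·1]=12.000000
k: max(0,(2)−(-1))=3 … min(2+(2),2−(-1))=3
  k=3: (−1)^0·12.0000/(6)·0.0798^1·0.9968^3 = +0.158100
d^2_{-1,2}(2.9818) = +0.158100
Attach z-rotation phases: D = e^{-i(-1)(0.8994)}·(+0.158100)·e^{-i(2)(1.2045)} = +0.009669-0.157804i

Re=0.0097 Im=-0.1578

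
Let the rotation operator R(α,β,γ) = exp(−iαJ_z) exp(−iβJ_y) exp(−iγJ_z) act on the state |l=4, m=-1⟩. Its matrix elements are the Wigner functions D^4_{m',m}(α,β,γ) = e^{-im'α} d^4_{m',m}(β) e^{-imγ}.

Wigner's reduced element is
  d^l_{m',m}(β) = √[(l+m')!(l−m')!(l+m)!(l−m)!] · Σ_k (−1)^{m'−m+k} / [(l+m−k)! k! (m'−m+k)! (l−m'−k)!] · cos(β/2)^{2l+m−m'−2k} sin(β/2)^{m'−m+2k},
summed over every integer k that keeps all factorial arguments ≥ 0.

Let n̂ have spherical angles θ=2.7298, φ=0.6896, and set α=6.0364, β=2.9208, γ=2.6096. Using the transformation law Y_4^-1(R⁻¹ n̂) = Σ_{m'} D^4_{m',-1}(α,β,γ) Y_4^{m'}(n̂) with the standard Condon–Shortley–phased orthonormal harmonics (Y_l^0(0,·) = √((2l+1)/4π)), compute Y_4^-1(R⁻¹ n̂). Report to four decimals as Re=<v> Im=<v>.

Re=0.2778 Im=0.3833

Need the full column D^4_{m',-1} for m'=−4..4 at α=6.0364, β=2.9208, γ=2.6096.
cos(β/2)=0.110172, sin(β/2)=0.993913
d^4_{-4,-1}: single k=3 term ⇒ +0.000119;  D = -0.000006+0.000119i
d^4_{-3,-1}: k∈[2..3] ⇒ +0.000014 -0.001902 = -0.001888;  D = +0.000555-0.001804i
d^4_{-2,-1}: k∈[1..3] ⇒ +0.000001 -0.000338 +0.018343 = +0.018006;  D = -0.009338+0.015395i
d^4_{-1,-1}: k∈[0..3] ⇒ +0.000000 -0.000026 +0.004313 -0.117013 = -0.112726;  D = +0.080235-0.079180i
d^4_{0,-1}: k∈[0..3] ⇒ -0.000001 +0.000428 -0.034804 +0.472089 = +0.437713;  D = -0.377220+0.222030i
d^4_{1,-1}: k∈[0..3] ⇒ +0.000018 -0.004313 +0.175519 -0.952325 = -0.781102;  D = +0.749548-0.219768i
d^4_{2,-1}: k∈[0..2] ⇒ -0.000225 +0.027515 -0.447863 = -0.420574;  D = +0.420264-0.016155i
d^4_{3,-1}: k∈[0..1] ⇒ +0.001902 -0.092876 = -0.090974;  D = +0.089006+0.018819i
d^4_{4,-1}: single k=0 term ⇒ -0.009706;  D = +0.008718+0.004267i
Y_4^{m'}(θ=2.7298,φ=0.6896) and Σ D·Y over m':
  (-0.0000+0.0001i)·(-0.0105-0.0042i)  (+0.0006-0.0018i)·(+0.0351+0.0646i)  (-0.0093+0.0154i)·(+0.0498-0.2567i)  (+0.0802-0.0792i)·(-0.3854+0.3178i)  (-0.3772+0.2220i)·(+0.2634+0.0000i)  (+0.7495-0.2198i)·(+0.3854+0.3178i)  (+0.4203-0.0162i)·(+0.0498+0.2567i)  (+0.0890+0.0188i)·(-0.0351+0.0646i)  (+0.0087+0.0043i)·(-0.0105+0.0042i)
Y_4^-1(R⁻¹ n̂) = +0.277810+0.383295i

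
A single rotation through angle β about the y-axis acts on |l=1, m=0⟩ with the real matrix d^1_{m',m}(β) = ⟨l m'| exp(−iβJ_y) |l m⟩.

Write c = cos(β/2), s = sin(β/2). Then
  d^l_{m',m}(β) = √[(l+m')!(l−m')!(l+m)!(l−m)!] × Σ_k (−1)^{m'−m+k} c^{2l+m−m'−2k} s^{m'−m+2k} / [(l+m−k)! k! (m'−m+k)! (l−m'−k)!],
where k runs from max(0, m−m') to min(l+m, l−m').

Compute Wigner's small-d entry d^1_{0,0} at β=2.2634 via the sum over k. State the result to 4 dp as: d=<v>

d^1_{0,0}(β=2.2634) via Wigner's sum:
Half-angle: c=0.425122, s=0.905136. N=√(1·1·1·1)=1.000000
The bounds max(0,m−m')=0 and min(l+m,l−m')=1 give 2 terms
  k=0: (−1)^0·1.0000/(1)·0.4251^2·0.9051^0 = +0.180728
  k=1: (−1)^1·1.0000/(1)·0.4251^0·0.9051^2 = -0.819272
d^1_{0,0}(2.2634) = +0.180728 -0.819272 = -0.638543

d=-0.6385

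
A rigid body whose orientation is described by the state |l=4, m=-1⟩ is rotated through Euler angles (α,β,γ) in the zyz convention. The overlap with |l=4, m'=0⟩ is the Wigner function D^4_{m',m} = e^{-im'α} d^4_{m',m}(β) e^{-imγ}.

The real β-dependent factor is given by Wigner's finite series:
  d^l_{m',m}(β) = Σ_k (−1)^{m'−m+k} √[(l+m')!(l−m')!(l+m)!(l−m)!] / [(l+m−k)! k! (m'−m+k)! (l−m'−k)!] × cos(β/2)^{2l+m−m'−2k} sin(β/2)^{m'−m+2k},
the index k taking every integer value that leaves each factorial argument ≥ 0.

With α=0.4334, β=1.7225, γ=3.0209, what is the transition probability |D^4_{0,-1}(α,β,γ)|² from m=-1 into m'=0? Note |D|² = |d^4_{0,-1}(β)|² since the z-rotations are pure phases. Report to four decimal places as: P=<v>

P=0.0563

Split into d^4_{0,-1}(β=1.7225) × two z-phases.
With c≡cos(β/2)=0.651490 and s≡sin(β/2)=0.758658, N=[24·24·6·120]^{1/2}=643.987578
k: max(0,(-1)−(0))=0 … min(4+(-1),4−(0))=3
  k=0: (−1)^1·643.9876/(144)·0.6515^7·0.7587^1 = -0.169010
  k=1: (−1)^2·643.9876/(24)·0.6515^5·0.7587^3 = +1.375122
  k=2: (−1)^3·643.9876/(24)·0.6515^3·0.7587^5 = -1.864737
  k=3: (−1)^4·643.9876/(144)·0.6515^1·0.7587^7 = +0.421447
d^4_{0,-1}(1.7225) = -0.169010 +1.375122 -1.864737 +0.421447 = -0.237179
|D^4_{0,-1}|² = |d^4_{0,-1}(β)|² = (-0.237179)² = 0.056254 (the z-rotation phases have unit modulus)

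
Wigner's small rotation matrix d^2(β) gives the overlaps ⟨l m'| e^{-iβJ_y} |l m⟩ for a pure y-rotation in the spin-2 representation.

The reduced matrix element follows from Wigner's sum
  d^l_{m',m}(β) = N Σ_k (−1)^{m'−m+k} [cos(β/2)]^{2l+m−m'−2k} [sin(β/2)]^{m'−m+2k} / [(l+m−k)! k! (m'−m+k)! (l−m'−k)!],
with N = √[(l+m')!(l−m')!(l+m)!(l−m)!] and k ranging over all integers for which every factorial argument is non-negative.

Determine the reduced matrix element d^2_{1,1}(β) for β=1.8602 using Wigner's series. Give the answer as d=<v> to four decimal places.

d=-0.5612

d^2_{1,1}(β=1.8602) via Wigner's sum:
c=cos(1.8602/2)=0.597754, s=sin(1.8602/2)=0.801680; N=√[6·1·6·1]=6.000000
The bounds max(0,m−m')=0 and min(l+m,l−m')=1 give 2 terms
  k=0: (−1)^0·6.0000/(6)·0.5978^4·0.8017^0 = +0.127670
  k=1: (−1)^1·6.0000/(2)·0.5978^2·0.8017^2 = -0.688918
d^2_{1,1}(1.8602) = +0.127670 -0.688918 = -0.561248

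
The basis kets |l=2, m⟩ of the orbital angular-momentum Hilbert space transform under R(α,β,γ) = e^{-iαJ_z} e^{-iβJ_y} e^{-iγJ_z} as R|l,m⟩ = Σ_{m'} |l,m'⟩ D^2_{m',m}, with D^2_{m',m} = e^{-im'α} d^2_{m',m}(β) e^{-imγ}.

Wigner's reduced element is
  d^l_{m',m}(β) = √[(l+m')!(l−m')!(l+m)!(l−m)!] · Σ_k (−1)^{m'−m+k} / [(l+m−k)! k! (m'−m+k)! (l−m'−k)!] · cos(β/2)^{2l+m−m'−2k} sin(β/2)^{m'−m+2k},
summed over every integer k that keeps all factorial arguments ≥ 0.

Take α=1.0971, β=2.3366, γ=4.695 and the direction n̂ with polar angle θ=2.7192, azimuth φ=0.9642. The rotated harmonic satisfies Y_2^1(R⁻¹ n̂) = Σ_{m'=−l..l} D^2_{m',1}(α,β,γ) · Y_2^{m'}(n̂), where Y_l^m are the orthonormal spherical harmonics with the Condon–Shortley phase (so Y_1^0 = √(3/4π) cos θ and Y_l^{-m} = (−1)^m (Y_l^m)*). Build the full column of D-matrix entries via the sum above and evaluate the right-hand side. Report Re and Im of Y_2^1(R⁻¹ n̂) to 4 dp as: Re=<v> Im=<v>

Need the full column D^2_{m',1} for m'=−2..2 at α=1.0971, β=2.3366, γ=4.695.
cos(β/2)=0.391716, sin(β/2)=0.920086
d^2_{-2,1}: single k=3 term ⇒ +0.610221;  D = -0.489167-0.364809i
d^2_{-1,1}: k∈[2..3] ⇒ +0.389692 -0.716661 = -0.326969;  D = +0.293515-0.144074i
d^2_{0,1}: k∈[1..2] ⇒ +0.135463 -0.747365 = -0.611902;  D = +0.010640-0.611810i
d^2_{1,1}: k∈[0..1] ⇒ +0.023544 -0.389692 = -0.366148;  D = -0.322877-0.172669i
d^2_{2,1}: single k=0 term ⇒ -0.110605;  D = -0.090909+0.063000i
Y_2^{m'}(θ=2.7192,φ=0.9642) and Σ D·Y over m':
  (-0.4892-0.3648i)·(-0.0227-0.0608i)  (+0.2935-0.1441i)·(-0.1647+0.2373i)  (+0.0106-0.6118i)·(+0.4718+0.0000i)  (-0.3229-0.1727i)·(+0.1647+0.2373i)  (-0.0909+0.0630i)·(-0.0227+0.0608i)
Y_2^1(R⁻¹ n̂) = -0.034146-0.269238i

Re=-0.0341 Im=-0.2692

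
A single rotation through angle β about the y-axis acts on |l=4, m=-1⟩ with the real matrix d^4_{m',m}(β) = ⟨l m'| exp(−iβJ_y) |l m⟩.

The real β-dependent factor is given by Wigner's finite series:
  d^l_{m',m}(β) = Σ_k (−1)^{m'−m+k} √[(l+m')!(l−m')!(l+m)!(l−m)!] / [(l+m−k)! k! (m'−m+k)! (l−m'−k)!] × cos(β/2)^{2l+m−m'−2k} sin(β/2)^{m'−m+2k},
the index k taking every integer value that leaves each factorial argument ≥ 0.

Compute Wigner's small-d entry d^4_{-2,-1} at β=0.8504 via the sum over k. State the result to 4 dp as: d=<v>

d=0.1047

d^4_{-2,-1}(β=0.8504) via Wigner's sum:
Half-angle: c=0.910956, s=0.412503. N=√(2·720·6·120)=1018.233765
k∈{1,2,3} keeps every argument non-negative
  k=1: (−1)^0·1018.2338/(240)·0.9110^7·0.4125^1 = +0.911058
  k=2: (−1)^1·1018.2338/(48)·0.9110^5·0.4125^3 = -0.934061
  k=3: (−1)^2·1018.2338/(72)·0.9110^3·0.4125^5 = +0.127686
d^4_{-2,-1}(0.8504) = +0.911058 -0.934061 +0.127686 = +0.104683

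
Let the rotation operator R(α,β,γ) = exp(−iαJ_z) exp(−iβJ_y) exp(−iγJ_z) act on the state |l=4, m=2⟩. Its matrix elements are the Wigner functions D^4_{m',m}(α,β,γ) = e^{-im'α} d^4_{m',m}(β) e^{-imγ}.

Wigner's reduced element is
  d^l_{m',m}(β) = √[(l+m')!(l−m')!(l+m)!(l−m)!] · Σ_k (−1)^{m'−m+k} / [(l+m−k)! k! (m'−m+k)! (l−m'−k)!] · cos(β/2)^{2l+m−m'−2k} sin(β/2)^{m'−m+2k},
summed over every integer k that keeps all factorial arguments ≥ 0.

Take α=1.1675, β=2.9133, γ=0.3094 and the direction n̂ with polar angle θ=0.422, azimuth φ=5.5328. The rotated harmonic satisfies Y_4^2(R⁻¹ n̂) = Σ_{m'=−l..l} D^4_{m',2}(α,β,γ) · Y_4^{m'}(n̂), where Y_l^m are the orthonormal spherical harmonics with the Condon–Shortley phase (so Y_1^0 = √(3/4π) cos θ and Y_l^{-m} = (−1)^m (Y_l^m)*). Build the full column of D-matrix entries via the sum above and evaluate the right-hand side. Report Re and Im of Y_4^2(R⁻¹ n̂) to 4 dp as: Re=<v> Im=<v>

Re=-0.1403 Im=0.2102

Need the full column D^4_{m',2} for m'=−4..4 at α=1.1675, β=2.9133, γ=0.3094.
cos(β/2)=0.113899, sin(β/2)=0.993492
d^4_{-4,2}: single k=6 term ⇒ +0.066009;  D = -0.040533-0.052098i
d^4_{-3,2}: k∈[5..6] ⇒ +0.016053 -0.407131 = -0.391078;  D = +0.378145-0.099742i
d^4_{-2,2}: k∈[4..6] ⇒ +0.002459 -0.149694 +0.949109 = +0.801875;  D = -0.116185+0.793413i
d^4_{-1,2}: k∈[3..5] ⇒ +0.000266 -0.030338 +0.461643 = +0.431571;  D = +0.368218+0.225098i
d^4_{0,2}: k∈[2..4] ⇒ +0.000020 -0.004148 +0.118344 = +0.114216;  D = +0.093038-0.066252i
d^4_{1,2}: k∈[1..3] ⇒ +0.000001 -0.000399 +0.020225 = +0.019828;  D = -0.004240-0.019369i
d^4_{2,2}: k∈[0..2] ⇒ +0.000000 -0.000026 +0.002459 = +0.002434;  D = -0.002391-0.000454i
d^4_{3,2}: k∈[0..1] ⇒ -0.000001 +0.000211 = +0.000210;  D = -0.000117+0.000174i
d^4_{4,2}: single k=0 term ⇒ +0.000011;  D = +0.000006+0.000010i
Y_4^{m'}(θ=0.422,φ=5.5328) and Σ D·Y over m':
  (-0.0405-0.0521i)·(-0.0123+0.0017i)  (+0.3781-0.0997i)·(-0.0494+0.0610i)  (-0.1162+0.7934i)·(+0.0189+0.2702i)  (+0.3682+0.2251i)·(+0.3653+0.3406i)  (+0.0930-0.0663i)·(+0.2406+0.0000i)  (-0.0042-0.0194i)·(-0.3653+0.3406i)  (-0.0024-0.0005i)·(+0.0189-0.2702i)  (-0.0001+0.0002i)·(+0.0494+0.0610i)  (+0.0000+0.0000i)·(-0.0123-0.0017i)
Y_4^2(R⁻¹ n̂) = -0.140331+0.210194i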